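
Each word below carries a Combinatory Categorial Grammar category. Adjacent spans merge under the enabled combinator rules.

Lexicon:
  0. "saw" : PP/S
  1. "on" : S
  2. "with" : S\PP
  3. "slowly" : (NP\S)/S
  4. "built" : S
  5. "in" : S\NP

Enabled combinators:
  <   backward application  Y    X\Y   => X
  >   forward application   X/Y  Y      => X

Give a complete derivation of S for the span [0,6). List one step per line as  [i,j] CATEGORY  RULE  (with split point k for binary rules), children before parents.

[0,6] S   <
  [0,5] NP   <
    [0,3] S   <
      [0,2] PP   >
        [0,1] "saw" : PP/S
        [1,2] "on" : S
      [2,3] "with" : S\PP
    [3,5] NP\S   >
      [3,4] "slowly" : (NP\S)/S
      [4,5] "built" : S
  [5,6] "in" : S\NP

[0,1] PP/S  lex  "saw"
[1,2] S  lex  "on"
[0,2] PP  >  k=1
[2,3] S\PP  lex  "with"
[0,3] S  <  k=2
[3,4] (NP\S)/S  lex  "slowly"
[4,5] S  lex  "built"
[3,5] NP\S  >  k=4
[0,5] NP  <  k=3
[5,6] S\NP  lex  "in"
[0,6] S  <  k=5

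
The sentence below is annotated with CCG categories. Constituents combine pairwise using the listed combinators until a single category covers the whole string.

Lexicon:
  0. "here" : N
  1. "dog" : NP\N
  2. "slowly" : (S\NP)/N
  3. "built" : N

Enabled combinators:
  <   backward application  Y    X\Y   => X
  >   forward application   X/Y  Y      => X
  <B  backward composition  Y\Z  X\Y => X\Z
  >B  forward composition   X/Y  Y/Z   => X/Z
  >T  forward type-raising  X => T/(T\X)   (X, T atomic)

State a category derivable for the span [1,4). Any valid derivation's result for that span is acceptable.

[0,4] S   >
  [0,1] S/(S\N)   >T
    [0,1] "here" : N
  [1,4] S\N   <B
    [1,2] "dog" : NP\N
    [2,4] S\NP   >
      [2,3] "slowly" : (S\NP)/N
      [3,4] "built" : N

S\N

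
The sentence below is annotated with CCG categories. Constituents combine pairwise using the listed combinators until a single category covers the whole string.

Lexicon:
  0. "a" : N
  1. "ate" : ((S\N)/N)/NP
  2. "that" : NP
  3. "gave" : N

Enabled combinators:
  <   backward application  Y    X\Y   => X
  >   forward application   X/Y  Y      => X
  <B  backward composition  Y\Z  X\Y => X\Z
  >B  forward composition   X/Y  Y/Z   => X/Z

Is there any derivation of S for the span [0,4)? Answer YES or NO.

YES

[0,4] S   <
  [0,1] "a" : N
  [1,4] S\N   >
    [1,3] (S\N)/N   >
      [1,2] "ate" : ((S\N)/N)/NP
      [2,3] "that" : NP
    [3,4] "gave" : N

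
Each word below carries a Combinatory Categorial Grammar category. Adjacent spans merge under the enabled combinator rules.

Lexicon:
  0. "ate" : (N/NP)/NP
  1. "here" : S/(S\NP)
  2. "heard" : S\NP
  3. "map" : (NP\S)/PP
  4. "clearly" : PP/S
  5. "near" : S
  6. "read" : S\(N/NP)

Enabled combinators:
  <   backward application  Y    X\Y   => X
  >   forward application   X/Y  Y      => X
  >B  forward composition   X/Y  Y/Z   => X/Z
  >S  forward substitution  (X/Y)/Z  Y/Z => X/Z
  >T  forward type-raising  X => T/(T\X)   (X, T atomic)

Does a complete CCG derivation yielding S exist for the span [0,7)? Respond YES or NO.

YES

[0,7] S   <
  [0,6] N/NP   >
    [0,1] "ate" : (N/NP)/NP
    [1,6] NP   <
      [1,3] S   >
        [1,2] "here" : S/(S\NP)
        [2,3] "heard" : S\NP
      [3,6] NP\S   >
        [3,4] "map" : (NP\S)/PP
        [4,6] PP   >
          [4,5] "clearly" : PP/S
          [5,6] "near" : S
  [6,7] "read" : S\(N/NP)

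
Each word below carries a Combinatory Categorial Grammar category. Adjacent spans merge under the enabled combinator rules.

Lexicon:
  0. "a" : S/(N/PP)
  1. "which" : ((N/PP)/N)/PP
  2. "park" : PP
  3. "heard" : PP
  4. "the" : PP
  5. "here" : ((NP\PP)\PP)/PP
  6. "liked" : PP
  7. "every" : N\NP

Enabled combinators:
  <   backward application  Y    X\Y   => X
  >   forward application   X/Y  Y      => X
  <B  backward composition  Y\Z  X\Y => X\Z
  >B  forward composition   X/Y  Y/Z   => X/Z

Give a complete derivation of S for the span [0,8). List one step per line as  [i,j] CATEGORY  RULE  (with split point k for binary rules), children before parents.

[0,8] S   >
  [0,3] S/N   >B
    [0,1] "a" : S/(N/PP)
    [1,3] (N/PP)/N   >
      [1,2] "which" : ((N/PP)/N)/PP
      [2,3] "park" : PP
  [3,8] N   <
    [3,4] "heard" : PP
    [4,8] N\PP   <B
      [4,7] NP\PP   <
        [4,5] "the" : PP
        [5,7] (NP\PP)\PP   >
          [5,6] "here" : ((NP\PP)\PP)/PP
          [6,7] "liked" : PP
      [7,8] "every" : N\NP

[0,1] S/(N/PP)  lex  "a"
[1,2] ((N/PP)/N)/PP  lex  "which"
[2,3] PP  lex  "park"
[1,3] (N/PP)/N  >  k=2
[0,3] S/N  >B  k=1
[3,4] PP  lex  "heard"
[4,5] PP  lex  "the"
[5,6] ((NP\PP)\PP)/PP  lex  "here"
[6,7] PP  lex  "liked"
[5,7] (NP\PP)\PP  >  k=6
[4,7] NP\PP  <  k=5
[7,8] N\NP  lex  "every"
[4,8] N\PP  <B  k=7
[3,8] N  <  k=4
[0,8] S  >  k=3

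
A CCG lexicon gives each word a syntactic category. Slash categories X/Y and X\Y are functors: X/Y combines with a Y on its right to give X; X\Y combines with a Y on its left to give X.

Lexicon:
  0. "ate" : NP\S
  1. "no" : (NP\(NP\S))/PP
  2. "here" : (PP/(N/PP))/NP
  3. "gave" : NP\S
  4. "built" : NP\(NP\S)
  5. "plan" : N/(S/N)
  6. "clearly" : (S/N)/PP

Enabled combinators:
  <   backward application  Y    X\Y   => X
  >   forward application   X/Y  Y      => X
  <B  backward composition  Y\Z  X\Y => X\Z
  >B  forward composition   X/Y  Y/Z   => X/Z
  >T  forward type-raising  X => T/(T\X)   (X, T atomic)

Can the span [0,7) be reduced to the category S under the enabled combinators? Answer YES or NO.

NP\S (NP\(NP\S))/PP (PP/(N/PP))/NP NP\S NP\(NP\S) N/(S/N) (S/N)/PP
CKY chart[0,7] = {N/(N\NP), NP, NP/(NP\NP), PP/(PP\NP), S/(S\NP)}; S ∉ chart

NO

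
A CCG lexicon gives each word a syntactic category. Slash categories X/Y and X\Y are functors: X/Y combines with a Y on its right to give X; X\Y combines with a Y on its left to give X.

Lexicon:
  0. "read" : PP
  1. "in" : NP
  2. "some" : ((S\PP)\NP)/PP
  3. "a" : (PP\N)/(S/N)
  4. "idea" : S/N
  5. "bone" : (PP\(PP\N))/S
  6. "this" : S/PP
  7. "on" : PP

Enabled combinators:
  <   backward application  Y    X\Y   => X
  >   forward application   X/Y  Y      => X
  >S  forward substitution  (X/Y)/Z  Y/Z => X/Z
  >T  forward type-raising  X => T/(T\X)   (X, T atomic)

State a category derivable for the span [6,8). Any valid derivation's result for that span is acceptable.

S

[0,8] S   >
  [0,1] S/(S\PP)   >T
    [0,1] "read" : PP
  [1,8] S\PP   <
    [1,2] "in" : NP
    [2,8] (S\PP)\NP   >
      [2,3] "some" : ((S\PP)\NP)/PP
      [3,8] PP   <
        [3,5] PP\N   >
          [3,4] "a" : (PP\N)/(S/N)
          [4,5] "idea" : S/N
        [5,8] PP\(PP\N)   >
          [5,6] "bone" : (PP\(PP\N))/S
          [6,8] S   >
            [6,7] "this" : S/PP
            [7,8] "on" : PP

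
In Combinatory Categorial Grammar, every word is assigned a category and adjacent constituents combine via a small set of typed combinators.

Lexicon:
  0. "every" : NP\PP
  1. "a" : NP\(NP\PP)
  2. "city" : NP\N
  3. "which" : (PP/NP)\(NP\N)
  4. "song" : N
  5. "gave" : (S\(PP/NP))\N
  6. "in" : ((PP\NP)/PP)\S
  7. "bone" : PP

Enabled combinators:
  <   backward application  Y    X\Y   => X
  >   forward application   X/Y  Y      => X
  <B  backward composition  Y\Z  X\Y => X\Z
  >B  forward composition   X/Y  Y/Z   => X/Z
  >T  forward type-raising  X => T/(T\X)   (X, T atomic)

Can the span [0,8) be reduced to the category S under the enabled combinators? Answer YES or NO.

NP\PP NP\(NP\PP) NP\N (PP/NP)\(NP\N) N (S\(PP/NP))\N ((PP\NP)/PP)\S PP
CKY chart[0,8] = {N/(N\PP), NP/(NP\PP), PP, PP/(PP\PP), S/(S\PP)}; S ∉ chart

NO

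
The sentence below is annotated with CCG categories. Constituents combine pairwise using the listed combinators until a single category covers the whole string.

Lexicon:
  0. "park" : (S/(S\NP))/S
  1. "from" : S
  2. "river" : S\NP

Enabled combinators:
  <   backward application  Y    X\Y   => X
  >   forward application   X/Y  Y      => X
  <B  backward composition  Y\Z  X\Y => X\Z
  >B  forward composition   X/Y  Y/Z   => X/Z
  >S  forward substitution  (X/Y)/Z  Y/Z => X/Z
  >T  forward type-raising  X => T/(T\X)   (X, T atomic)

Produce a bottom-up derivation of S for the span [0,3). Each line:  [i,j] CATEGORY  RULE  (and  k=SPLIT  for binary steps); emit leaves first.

[0,1] (S/(S\NP))/S  lex  "park"
[1,2] S  lex  "from"
[0,2] S/(S\NP)  >  k=1
[2,3] S\NP  lex  "river"
[0,3] S  >  k=2

[0,3] S   >
  [0,2] S/(S\NP)   >
    [0,1] "park" : (S/(S\NP))/S
    [1,2] "from" : S
  [2,3] "river" : S\NP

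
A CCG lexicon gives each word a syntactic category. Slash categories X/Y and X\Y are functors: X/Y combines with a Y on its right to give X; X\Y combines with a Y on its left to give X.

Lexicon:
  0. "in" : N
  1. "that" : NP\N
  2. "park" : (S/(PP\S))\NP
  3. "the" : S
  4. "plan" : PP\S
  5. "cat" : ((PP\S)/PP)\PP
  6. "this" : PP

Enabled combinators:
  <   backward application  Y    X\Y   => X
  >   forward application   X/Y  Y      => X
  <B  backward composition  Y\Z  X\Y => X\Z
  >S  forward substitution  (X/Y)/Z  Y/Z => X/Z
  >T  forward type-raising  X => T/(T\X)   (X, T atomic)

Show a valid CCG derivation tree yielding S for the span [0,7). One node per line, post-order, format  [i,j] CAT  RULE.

[0,7] S   >
  [0,3] S/(PP\S)   <
    [0,2] NP   <
      [0,1] "in" : N
      [1,2] "that" : NP\N
    [2,3] "park" : (S/(PP\S))\NP
  [3,7] PP\S   >
    [3,6] (PP\S)/PP   <
      [3,5] PP   <
        [3,4] "the" : S
        [4,5] "plan" : PP\S
      [5,6] "cat" : ((PP\S)/PP)\PP
    [6,7] "this" : PP

[0,1] N  lex  "in"
[1,2] NP\N  lex  "that"
[0,2] NP  <  k=1
[2,3] (S/(PP\S))\NP  lex  "park"
[0,3] S/(PP\S)  <  k=2
[3,4] S  lex  "the"
[4,5] PP\S  lex  "plan"
[3,5] PP  <  k=4
[5,6] ((PP\S)/PP)\PP  lex  "cat"
[3,6] (PP\S)/PP  <  k=5
[6,7] PP  lex  "this"
[3,7] PP\S  >  k=6
[0,7] S  >  k=3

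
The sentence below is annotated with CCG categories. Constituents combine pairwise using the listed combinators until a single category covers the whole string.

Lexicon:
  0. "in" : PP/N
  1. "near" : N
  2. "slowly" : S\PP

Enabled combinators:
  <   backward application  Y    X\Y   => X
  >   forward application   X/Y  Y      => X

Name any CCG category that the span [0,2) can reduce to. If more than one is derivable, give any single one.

[0,3] S   <
  [0,2] PP   >
    [0,1] "in" : PP/N
    [1,2] "near" : N
  [2,3] "slowly" : S\PP

PP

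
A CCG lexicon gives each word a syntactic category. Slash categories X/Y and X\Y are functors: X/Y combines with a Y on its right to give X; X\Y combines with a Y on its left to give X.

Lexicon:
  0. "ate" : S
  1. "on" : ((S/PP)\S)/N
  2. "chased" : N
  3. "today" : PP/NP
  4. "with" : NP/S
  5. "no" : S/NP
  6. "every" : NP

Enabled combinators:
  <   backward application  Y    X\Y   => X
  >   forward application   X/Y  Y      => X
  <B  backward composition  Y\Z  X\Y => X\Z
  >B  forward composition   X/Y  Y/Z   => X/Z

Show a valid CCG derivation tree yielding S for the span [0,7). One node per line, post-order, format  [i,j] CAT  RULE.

[0,7] S   >
  [0,3] S/PP   <
    [0,1] "ate" : S
    [1,3] (S/PP)\S   >
      [1,2] "on" : ((S/PP)\S)/N
      [2,3] "chased" : N
  [3,7] PP   >
    [3,5] PP/S   >B
      [3,4] "today" : PP/NP
      [4,5] "with" : NP/S
    [5,7] S   >
      [5,6] "no" : S/NP
      [6,7] "every" : NP

[0,1] S  lex  "ate"
[1,2] ((S/PP)\S)/N  lex  "on"
[2,3] N  lex  "chased"
[1,3] (S/PP)\S  >  k=2
[0,3] S/PP  <  k=1
[3,4] PP/NP  lex  "today"
[4,5] NP/S  lex  "with"
[3,5] PP/S  >B  k=4
[5,6] S/NP  lex  "no"
[6,7] NP  lex  "every"
[5,7] S  >  k=6
[3,7] PP  >  k=5
[0,7] S  >  k=3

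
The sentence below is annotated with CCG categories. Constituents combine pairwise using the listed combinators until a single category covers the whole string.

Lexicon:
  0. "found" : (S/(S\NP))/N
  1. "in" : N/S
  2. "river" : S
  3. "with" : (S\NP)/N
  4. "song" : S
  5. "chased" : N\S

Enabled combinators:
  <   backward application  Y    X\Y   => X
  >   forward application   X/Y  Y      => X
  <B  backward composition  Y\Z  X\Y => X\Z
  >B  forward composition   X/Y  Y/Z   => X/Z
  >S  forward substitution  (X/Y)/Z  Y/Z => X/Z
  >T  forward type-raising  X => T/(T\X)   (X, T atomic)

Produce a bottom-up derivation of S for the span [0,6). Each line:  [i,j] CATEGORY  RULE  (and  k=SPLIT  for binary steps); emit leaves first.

[0,6] S   >
  [0,3] S/(S\NP)   >
    [0,1] "found" : (S/(S\NP))/N
    [1,3] N   >
      [1,2] "in" : N/S
      [2,3] "river" : S
  [3,6] S\NP   >
    [3,4] "with" : (S\NP)/N
    [4,6] N   >
      [4,5] N/(N\S)   >T
        [4,5] "song" : S
      [5,6] "chased" : N\S

[0,1] (S/(S\NP))/N  lex  "found"
[1,2] N/S  lex  "in"
[2,3] S  lex  "river"
[1,3] N  >  k=2
[0,3] S/(S\NP)  >  k=1
[3,4] (S\NP)/N  lex  "with"
[4,5] S  lex  "song"
[4,5] N/(N\S)  >T
[5,6] N\S  lex  "chased"
[4,6] N  >  k=5
[3,6] S\NP  >  k=4
[0,6] S  >  k=3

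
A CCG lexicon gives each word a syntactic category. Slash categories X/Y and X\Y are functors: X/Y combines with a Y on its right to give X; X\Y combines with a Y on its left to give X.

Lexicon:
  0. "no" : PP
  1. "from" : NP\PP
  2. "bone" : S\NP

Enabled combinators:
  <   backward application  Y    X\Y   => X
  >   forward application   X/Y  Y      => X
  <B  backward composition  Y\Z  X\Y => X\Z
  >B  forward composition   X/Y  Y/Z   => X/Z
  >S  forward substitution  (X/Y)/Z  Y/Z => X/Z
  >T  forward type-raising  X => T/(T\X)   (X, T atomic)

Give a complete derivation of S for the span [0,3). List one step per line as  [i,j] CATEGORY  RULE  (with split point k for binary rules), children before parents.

[0,1] PP  lex  "no"
[1,2] NP\PP  lex  "from"
[0,2] NP  <  k=1
[2,3] S\NP  lex  "bone"
[0,3] S  <  k=2

[0,3] S   <
  [0,2] NP   <
    [0,1] "no" : PP
    [1,2] "from" : NP\PP
  [2,3] "bone" : S\NP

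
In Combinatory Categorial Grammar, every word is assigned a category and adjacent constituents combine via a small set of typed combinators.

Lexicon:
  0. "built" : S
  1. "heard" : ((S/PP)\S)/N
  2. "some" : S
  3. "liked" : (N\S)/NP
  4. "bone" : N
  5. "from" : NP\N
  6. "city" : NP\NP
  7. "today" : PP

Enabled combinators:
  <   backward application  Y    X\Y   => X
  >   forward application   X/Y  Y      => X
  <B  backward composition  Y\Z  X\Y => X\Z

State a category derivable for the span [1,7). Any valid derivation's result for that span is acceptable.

[0,8] S   >
  [0,7] S/PP   <
    [0,1] "built" : S
    [1,7] (S/PP)\S   >
      [1,2] "heard" : ((S/PP)\S)/N
      [2,7] N   <
        [2,3] "some" : S
        [3,7] N\S   >
          [3,4] "liked" : (N\S)/NP
          [4,7] NP   <
            [4,5] "bone" : N
            [5,7] NP\N   <B
              [5,6] "from" : NP\N
              [6,7] "city" : NP\NP
  [7,8] "today" : PP

(S/PP)\S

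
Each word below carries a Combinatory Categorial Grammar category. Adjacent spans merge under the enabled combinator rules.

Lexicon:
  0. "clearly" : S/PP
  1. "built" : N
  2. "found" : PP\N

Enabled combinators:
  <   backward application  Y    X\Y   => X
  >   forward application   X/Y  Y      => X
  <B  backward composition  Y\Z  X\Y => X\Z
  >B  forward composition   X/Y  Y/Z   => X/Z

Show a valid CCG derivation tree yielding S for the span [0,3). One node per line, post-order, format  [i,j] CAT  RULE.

[0,3] S   >
  [0,1] "clearly" : S/PP
  [1,3] PP   <
    [1,2] "built" : N
    [2,3] "found" : PP\N

[0,1] S/PP  lex  "clearly"
[1,2] N  lex  "built"
[2,3] PP\N  lex  "found"
[1,3] PP  <  k=2
[0,3] S  >  k=1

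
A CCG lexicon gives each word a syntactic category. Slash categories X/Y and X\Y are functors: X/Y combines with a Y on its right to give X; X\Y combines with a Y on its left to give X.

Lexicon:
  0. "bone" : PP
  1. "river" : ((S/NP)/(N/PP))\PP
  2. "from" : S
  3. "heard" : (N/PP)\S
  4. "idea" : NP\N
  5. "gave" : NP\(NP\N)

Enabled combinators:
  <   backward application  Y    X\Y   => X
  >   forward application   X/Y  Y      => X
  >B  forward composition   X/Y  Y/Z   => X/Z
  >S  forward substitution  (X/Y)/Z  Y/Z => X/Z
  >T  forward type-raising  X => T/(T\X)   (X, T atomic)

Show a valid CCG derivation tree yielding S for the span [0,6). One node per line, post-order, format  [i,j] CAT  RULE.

[0,1] PP  lex  "bone"
[1,2] ((S/NP)/(N/PP))\PP  lex  "river"
[0,2] (S/NP)/(N/PP)  <  k=1
[2,3] S  lex  "from"
[3,4] (N/PP)\S  lex  "heard"
[2,4] N/PP  <  k=3
[0,4] S/NP  >  k=2
[4,5] NP\N  lex  "idea"
[5,6] NP\(NP\N)  lex  "gave"
[4,6] NP  <  k=5
[0,6] S  >  k=4

[0,6] S   >
  [0,4] S/NP   >
    [0,2] (S/NP)/(N/PP)   <
      [0,1] "bone" : PP
      [1,2] "river" : ((S/NP)/(N/PP))\PP
    [2,4] N/PP   <
      [2,3] "from" : S
      [3,4] "heard" : (N/PP)\S
  [4,6] NP   <
    [4,5] "idea" : NP\N
    [5,6] "gave" : NP\(NP\N)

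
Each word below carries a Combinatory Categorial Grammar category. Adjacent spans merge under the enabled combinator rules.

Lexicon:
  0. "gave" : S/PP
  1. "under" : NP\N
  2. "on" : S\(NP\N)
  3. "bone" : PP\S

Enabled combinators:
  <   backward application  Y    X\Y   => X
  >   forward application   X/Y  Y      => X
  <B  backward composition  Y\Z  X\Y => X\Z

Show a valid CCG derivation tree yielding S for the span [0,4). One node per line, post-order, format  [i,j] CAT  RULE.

[0,1] S/PP  lex  "gave"
[1,2] NP\N  lex  "under"
[2,3] S\(NP\N)  lex  "on"
[1,3] S  <  k=2
[3,4] PP\S  lex  "bone"
[1,4] PP  <  k=3
[0,4] S  >  k=1

[0,4] S   >
  [0,1] "gave" : S/PP
  [1,4] PP   <
    [1,3] S   <
      [1,2] "under" : NP\N
      [2,3] "on" : S\(NP\N)
    [3,4] "bone" : PP\S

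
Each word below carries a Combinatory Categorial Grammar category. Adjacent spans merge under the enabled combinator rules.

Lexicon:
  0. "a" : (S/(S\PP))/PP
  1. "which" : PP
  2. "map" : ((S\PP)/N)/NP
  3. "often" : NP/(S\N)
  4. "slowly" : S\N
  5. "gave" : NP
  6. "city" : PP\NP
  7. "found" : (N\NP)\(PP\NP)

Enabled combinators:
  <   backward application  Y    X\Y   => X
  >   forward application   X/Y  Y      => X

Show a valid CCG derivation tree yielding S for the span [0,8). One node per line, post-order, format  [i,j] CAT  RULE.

[0,1] (S/(S\PP))/PP  lex  "a"
[1,2] PP  lex  "which"
[0,2] S/(S\PP)  >  k=1
[2,3] ((S\PP)/N)/NP  lex  "map"
[3,4] NP/(S\N)  lex  "often"
[4,5] S\N  lex  "slowly"
[3,5] NP  >  k=4
[2,5] (S\PP)/N  >  k=3
[5,6] NP  lex  "gave"
[6,7] PP\NP  lex  "city"
[7,8] (N\NP)\(PP\NP)  lex  "found"
[6,8] N\NP  <  k=7
[5,8] N  <  k=6
[2,8] S\PP  >  k=5
[0,8] S  >  k=2

[0,8] S   >
  [0,2] S/(S\PP)   >
    [0,1] "a" : (S/(S\PP))/PP
    [1,2] "which" : PP
  [2,8] S\PP   >
    [2,5] (S\PP)/N   >
      [2,3] "map" : ((S\PP)/N)/NP
      [3,5] NP   >
        [3,4] "often" : NP/(S\N)
        [4,5] "slowly" : S\N
    [5,8] N   <
      [5,6] "gave" : NP
      [6,8] N\NP   <
        [6,7] "city" : PP\NP
        [7,8] "found" : (N\NP)\(PP\NP)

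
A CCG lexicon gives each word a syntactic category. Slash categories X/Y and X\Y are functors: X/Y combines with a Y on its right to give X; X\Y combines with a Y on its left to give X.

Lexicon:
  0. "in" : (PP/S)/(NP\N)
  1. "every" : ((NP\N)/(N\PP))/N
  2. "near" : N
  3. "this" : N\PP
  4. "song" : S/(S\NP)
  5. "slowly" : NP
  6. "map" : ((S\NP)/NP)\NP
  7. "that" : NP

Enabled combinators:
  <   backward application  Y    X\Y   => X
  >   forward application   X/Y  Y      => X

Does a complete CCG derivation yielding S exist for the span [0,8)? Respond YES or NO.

(PP/S)/(NP\N) ((NP\N)/(N\PP))/N N N\PP S/(S\NP) NP ((S\NP)/NP)\NP NP
CKY chart[0,8] = {PP}; S ∉ chart

NO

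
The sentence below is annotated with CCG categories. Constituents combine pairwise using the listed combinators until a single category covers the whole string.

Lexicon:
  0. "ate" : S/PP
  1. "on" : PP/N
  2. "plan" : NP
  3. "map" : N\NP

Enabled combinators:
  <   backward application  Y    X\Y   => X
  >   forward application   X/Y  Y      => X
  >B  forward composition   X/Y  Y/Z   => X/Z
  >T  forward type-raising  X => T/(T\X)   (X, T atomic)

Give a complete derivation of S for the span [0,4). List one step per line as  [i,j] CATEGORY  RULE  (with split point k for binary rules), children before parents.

[0,4] S   >
  [0,2] S/N   >B
    [0,1] "ate" : S/PP
    [1,2] "on" : PP/N
  [2,4] N   <
    [2,3] "plan" : NP
    [3,4] "map" : N\NP

[0,1] S/PP  lex  "ate"
[1,2] PP/N  lex  "on"
[0,2] S/N  >B  k=1
[2,3] NP  lex  "plan"
[3,4] N\NP  lex  "map"
[2,4] N  <  k=3
[0,4] S  >  k=2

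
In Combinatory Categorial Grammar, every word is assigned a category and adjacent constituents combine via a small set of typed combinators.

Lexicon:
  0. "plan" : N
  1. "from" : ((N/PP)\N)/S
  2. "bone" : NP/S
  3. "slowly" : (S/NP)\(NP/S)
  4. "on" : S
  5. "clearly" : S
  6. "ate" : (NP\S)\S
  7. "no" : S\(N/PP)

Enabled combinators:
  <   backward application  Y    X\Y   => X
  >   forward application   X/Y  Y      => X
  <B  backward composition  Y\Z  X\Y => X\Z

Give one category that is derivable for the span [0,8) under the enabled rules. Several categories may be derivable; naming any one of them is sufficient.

S

[0,8] S   <
  [0,7] N/PP   <
    [0,1] "plan" : N
    [1,7] (N/PP)\N   >
      [1,2] "from" : ((N/PP)\N)/S
      [2,7] S   >
        [2,4] S/NP   <
          [2,3] "bone" : NP/S
          [3,4] "slowly" : (S/NP)\(NP/S)
        [4,7] NP   <
          [4,5] "on" : S
          [5,7] NP\S   <
            [5,6] "clearly" : S
            [6,7] "ate" : (NP\S)\S
  [7,8] "no" : S\(N/PP)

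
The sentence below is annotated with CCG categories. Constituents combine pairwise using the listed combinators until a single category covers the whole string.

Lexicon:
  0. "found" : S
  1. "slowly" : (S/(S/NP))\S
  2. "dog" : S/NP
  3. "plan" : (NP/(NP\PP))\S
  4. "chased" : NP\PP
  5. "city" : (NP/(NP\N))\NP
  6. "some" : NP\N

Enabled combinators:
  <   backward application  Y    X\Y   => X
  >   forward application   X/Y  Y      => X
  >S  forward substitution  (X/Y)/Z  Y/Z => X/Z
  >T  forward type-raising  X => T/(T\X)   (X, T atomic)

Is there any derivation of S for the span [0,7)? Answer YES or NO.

NO

S (S/(S/NP))\S S/NP (NP/(NP\PP))\S NP\PP (NP/(NP\N))\NP NP\N
CKY chart[0,7] = {N/(N\NP), NP, NP/(NP\NP), PP/(PP\NP), S/(S\NP)}; S ∉ chart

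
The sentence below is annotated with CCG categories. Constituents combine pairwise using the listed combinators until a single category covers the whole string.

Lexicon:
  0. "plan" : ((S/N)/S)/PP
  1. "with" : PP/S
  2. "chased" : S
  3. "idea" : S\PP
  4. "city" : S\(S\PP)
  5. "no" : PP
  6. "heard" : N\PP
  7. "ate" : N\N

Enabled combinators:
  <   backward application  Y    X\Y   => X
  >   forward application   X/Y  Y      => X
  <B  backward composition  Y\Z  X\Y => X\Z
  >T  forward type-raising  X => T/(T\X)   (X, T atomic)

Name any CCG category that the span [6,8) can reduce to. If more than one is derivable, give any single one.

N\PP

[0,8] S   >
  [0,5] S/N   >
    [0,3] (S/N)/S   >
      [0,1] "plan" : ((S/N)/S)/PP
      [1,3] PP   >
        [1,2] "with" : PP/S
        [2,3] "chased" : S
    [3,5] S   <
      [3,4] "idea" : S\PP
      [4,5] "city" : S\(S\PP)
  [5,8] N   >
    [5,6] N/(N\PP)   >T
      [5,6] "no" : PP
    [6,8] N\PP   <B
      [6,7] "heard" : N\PP
      [7,8] "ate" : N\N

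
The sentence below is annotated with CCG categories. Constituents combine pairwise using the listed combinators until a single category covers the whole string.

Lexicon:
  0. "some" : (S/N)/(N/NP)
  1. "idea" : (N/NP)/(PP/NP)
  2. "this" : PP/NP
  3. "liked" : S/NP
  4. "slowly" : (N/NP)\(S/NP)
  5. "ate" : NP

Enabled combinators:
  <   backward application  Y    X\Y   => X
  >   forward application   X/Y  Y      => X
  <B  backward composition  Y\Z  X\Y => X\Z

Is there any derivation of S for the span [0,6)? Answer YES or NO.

YES

[0,6] S   >
  [0,3] S/N   >
    [0,1] "some" : (S/N)/(N/NP)
    [1,3] N/NP   >
      [1,2] "idea" : (N/NP)/(PP/NP)
      [2,3] "this" : PP/NP
  [3,6] N   >
    [3,5] N/NP   <
      [3,4] "liked" : S/NP
      [4,5] "slowly" : (N/NP)\(S/NP)
    [5,6] "ate" : NP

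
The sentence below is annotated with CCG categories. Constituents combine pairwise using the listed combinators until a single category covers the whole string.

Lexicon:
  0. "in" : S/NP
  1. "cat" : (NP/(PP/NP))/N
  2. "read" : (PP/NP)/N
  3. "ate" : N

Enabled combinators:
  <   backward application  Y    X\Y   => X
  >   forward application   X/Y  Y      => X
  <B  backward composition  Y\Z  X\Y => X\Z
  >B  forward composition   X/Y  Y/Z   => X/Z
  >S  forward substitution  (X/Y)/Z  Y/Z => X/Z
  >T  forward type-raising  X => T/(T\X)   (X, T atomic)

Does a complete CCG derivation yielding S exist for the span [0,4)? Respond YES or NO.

YES

[0,4] S   >
  [0,1] "in" : S/NP
  [1,4] NP   >
    [1,3] NP/N   >S
      [1,2] "cat" : (NP/(PP/NP))/N
      [2,3] "read" : (PP/NP)/N
    [3,4] "ate" : N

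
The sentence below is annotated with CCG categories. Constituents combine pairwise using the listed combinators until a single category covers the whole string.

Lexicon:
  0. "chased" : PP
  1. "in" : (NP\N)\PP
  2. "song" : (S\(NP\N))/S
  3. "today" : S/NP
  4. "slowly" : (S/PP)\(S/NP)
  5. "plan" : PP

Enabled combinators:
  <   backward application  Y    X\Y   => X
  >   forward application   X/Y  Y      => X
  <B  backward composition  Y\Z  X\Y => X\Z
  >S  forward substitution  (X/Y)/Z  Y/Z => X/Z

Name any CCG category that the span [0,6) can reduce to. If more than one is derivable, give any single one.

[0,6] S   <
  [0,2] NP\N   <
    [0,1] "chased" : PP
    [1,2] "in" : (NP\N)\PP
  [2,6] S\(NP\N)   >
    [2,3] "song" : (S\(NP\N))/S
    [3,6] S   >
      [3,5] S/PP   <
        [3,4] "today" : S/NP
        [4,5] "slowly" : (S/PP)\(S/NP)
      [5,6] "plan" : PP

S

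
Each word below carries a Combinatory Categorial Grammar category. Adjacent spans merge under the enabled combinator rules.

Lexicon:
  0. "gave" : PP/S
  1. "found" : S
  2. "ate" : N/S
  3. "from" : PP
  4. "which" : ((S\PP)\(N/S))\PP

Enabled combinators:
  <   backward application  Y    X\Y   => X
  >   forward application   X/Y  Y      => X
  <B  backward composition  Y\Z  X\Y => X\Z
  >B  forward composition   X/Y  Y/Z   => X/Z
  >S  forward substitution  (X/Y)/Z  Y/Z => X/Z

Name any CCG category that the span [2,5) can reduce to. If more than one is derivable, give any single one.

S\PP

[0,5] S   <
  [0,2] PP   >
    [0,1] "gave" : PP/S
    [1,2] "found" : S
  [2,5] S\PP   <
    [2,3] "ate" : N/S
    [3,5] (S\PP)\(N/S)   <
      [3,4] "from" : PP
      [4,5] "which" : ((S\PP)\(N/S))\PP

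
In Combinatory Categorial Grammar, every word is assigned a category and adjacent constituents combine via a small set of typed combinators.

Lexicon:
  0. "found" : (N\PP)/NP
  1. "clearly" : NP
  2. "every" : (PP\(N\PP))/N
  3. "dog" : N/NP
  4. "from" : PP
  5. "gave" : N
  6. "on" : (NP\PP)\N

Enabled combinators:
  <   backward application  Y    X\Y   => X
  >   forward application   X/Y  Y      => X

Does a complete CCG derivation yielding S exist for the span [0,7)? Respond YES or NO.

(N\PP)/NP NP (PP\(N\PP))/N N/NP PP N (NP\PP)\N
CKY chart[0,7] = {PP}; S ∉ chart

NO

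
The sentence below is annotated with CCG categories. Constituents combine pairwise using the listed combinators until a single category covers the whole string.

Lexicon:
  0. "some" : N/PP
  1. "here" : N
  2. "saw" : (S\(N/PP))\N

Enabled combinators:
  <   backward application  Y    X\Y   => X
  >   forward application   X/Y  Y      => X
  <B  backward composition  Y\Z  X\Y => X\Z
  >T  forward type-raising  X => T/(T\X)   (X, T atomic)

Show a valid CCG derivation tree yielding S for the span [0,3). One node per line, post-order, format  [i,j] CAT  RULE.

[0,3] S   <
  [0,1] "some" : N/PP
  [1,3] S\(N/PP)   <
    [1,2] "here" : N
    [2,3] "saw" : (S\(N/PP))\N

[0,1] N/PP  lex  "some"
[1,2] N  lex  "here"
[2,3] (S\(N/PP))\N  lex  "saw"
[1,3] S\(N/PP)  <  k=2
[0,3] S  <  k=1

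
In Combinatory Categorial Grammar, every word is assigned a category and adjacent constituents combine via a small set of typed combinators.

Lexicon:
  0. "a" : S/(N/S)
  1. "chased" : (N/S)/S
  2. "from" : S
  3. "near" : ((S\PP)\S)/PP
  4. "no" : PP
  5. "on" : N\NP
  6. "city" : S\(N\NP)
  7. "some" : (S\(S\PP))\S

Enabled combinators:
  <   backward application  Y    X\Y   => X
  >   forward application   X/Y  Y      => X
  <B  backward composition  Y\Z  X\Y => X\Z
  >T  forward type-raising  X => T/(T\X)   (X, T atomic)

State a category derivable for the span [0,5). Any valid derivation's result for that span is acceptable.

[0,8] S   <
  [0,5] S\PP   <
    [0,3] S   >
      [0,1] "a" : S/(N/S)
      [1,3] N/S   >
        [1,2] "chased" : (N/S)/S
        [2,3] "from" : S
    [3,5] (S\PP)\S   >
      [3,4] "near" : ((S\PP)\S)/PP
      [4,5] "no" : PP
  [5,8] S\(S\PP)   <
    [5,7] S   <
      [5,6] "on" : N\NP
      [6,7] "city" : S\(N\NP)
    [7,8] "some" : (S\(S\PP))\S

S\PP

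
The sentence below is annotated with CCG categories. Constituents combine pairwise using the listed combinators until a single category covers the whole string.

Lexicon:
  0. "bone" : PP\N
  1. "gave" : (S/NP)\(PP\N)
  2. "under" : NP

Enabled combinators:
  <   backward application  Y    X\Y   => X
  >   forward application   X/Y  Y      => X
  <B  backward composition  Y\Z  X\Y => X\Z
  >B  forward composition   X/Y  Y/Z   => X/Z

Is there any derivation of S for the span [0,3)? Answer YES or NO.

YES

[0,3] S   >
  [0,2] S/NP   <
    [0,1] "bone" : PP\N
    [1,2] "gave" : (S/NP)\(PP\N)
  [2,3] "under" : NP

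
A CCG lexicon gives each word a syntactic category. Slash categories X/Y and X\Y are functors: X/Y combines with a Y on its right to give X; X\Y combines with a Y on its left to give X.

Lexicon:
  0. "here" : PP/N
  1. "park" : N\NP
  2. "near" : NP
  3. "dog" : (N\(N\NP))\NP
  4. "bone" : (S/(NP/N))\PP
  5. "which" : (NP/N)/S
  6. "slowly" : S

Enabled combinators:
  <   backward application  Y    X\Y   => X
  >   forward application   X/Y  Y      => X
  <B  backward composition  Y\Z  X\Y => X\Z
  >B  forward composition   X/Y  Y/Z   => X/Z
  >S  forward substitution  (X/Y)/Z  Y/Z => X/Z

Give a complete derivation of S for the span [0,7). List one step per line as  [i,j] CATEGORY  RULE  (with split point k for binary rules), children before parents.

[0,1] PP/N  lex  "here"
[1,2] N\NP  lex  "park"
[2,3] NP  lex  "near"
[3,4] (N\(N\NP))\NP  lex  "dog"
[2,4] N\(N\NP)  <  k=3
[1,4] N  <  k=2
[0,4] PP  >  k=1
[4,5] (S/(NP/N))\PP  lex  "bone"
[0,5] S/(NP/N)  <  k=4
[5,6] (NP/N)/S  lex  "which"
[6,7] S  lex  "slowly"
[5,7] NP/N  >  k=6
[0,7] S  >  k=5

[0,7] S   >
  [0,5] S/(NP/N)   <
    [0,4] PP   >
      [0,1] "here" : PP/N
      [1,4] N   <
        [1,2] "park" : N\NP
        [2,4] N\(N\NP)   <
          [2,3] "near" : NP
          [3,4] "dog" : (N\(N\NP))\NP
    [4,5] "bone" : (S/(NP/N))\PP
  [5,7] NP/N   >
    [5,6] "which" : (NP/N)/S
    [6,7] "slowly" : S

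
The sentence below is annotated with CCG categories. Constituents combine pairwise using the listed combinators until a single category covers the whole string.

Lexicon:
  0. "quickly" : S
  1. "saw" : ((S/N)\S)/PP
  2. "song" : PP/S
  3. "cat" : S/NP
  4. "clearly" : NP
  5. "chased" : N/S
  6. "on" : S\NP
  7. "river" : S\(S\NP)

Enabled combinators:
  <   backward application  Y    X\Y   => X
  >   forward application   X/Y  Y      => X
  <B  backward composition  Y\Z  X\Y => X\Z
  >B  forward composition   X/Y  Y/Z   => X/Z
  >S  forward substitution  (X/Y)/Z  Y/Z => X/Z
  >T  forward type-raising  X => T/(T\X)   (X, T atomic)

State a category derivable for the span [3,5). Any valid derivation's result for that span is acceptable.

S

[0,8] S   >
  [0,5] S/N   <
    [0,1] "quickly" : S
    [1,5] (S/N)\S   >
      [1,2] "saw" : ((S/N)\S)/PP
      [2,5] PP   >
        [2,3] "song" : PP/S
        [3,5] S   >
          [3,4] "cat" : S/NP
          [4,5] "clearly" : NP
  [5,8] N   >
    [5,6] "chased" : N/S
    [6,8] S   <
      [6,7] "on" : S\NP
      [7,8] "river" : S\(S\NP)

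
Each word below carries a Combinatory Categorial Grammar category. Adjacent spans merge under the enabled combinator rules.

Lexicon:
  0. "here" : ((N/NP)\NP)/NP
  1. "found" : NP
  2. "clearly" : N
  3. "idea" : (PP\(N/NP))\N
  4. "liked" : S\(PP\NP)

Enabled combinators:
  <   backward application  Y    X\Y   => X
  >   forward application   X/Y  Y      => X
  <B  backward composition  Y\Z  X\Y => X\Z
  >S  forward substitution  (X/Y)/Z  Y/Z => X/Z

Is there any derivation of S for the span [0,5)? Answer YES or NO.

YES

[0,5] S   <
  [0,4] PP\NP   <B
    [0,2] (N/NP)\NP   >
      [0,1] "here" : ((N/NP)\NP)/NP
      [1,2] "found" : NP
    [2,4] PP\(N/NP)   <
      [2,3] "clearly" : N
      [3,4] "idea" : (PP\(N/NP))\N
  [4,5] "liked" : S\(PP\NP)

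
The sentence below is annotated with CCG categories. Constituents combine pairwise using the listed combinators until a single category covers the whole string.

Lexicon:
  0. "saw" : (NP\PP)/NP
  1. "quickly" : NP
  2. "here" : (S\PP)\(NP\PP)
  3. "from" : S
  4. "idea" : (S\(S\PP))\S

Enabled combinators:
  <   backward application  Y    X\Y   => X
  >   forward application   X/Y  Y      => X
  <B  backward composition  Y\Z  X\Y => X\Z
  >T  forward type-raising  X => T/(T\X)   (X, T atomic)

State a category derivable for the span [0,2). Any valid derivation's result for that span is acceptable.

NP\PP

[0,5] S   <
  [0,3] S\PP   <
    [0,2] NP\PP   >
      [0,1] "saw" : (NP\PP)/NP
      [1,2] "quickly" : NP
    [2,3] "here" : (S\PP)\(NP\PP)
  [3,5] S\(S\PP)   <
    [3,4] "from" : S
    [4,5] "idea" : (S\(S\PP))\S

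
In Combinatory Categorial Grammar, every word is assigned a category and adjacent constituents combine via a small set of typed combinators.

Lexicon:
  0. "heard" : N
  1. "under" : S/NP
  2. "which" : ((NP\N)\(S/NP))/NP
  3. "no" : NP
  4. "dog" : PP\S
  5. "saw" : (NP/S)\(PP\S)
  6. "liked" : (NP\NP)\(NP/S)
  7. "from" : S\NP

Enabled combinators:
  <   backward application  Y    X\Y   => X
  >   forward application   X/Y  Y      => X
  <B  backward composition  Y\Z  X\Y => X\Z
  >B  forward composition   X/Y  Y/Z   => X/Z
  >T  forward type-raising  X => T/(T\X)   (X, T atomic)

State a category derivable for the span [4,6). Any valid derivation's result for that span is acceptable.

NP/S

[0,8] S   >
  [0,1] S/(S\N)   >T
    [0,1] "heard" : N
  [1,8] S\N   <B
    [1,4] NP\N   <
      [1,2] "under" : S/NP
      [2,4] (NP\N)\(S/NP)   >
        [2,3] "which" : ((NP\N)\(S/NP))/NP
        [3,4] "no" : NP
    [4,8] S\NP   <B
      [4,7] NP\NP   <
        [4,6] NP/S   <
          [4,5] "dog" : PP\S
          [5,6] "saw" : (NP/S)\(PP\S)
        [6,7] "liked" : (NP\NP)\(NP/S)
      [7,8] "from" : S\NP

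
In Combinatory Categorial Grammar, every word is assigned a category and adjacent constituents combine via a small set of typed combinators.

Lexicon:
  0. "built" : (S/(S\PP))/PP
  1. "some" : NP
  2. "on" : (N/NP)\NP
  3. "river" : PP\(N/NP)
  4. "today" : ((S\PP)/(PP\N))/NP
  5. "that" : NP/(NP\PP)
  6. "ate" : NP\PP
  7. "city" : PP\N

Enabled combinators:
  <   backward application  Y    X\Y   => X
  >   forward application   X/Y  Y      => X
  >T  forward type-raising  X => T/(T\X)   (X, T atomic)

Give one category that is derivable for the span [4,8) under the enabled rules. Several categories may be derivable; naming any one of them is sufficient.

S\PP

[0,8] S   >
  [0,4] S/(S\PP)   >
    [0,1] "built" : (S/(S\PP))/PP
    [1,4] PP   <
      [1,3] N/NP   <
        [1,2] "some" : NP
        [2,3] "on" : (N/NP)\NP
      [3,4] "river" : PP\(N/NP)
  [4,8] S\PP   >
    [4,7] (S\PP)/(PP\N)   >
      [4,5] "today" : ((S\PP)/(PP\N))/NP
      [5,7] NP   >
        [5,6] "that" : NP/(NP\PP)
        [6,7] "ate" : NP\PP
    [7,8] "city" : PP\N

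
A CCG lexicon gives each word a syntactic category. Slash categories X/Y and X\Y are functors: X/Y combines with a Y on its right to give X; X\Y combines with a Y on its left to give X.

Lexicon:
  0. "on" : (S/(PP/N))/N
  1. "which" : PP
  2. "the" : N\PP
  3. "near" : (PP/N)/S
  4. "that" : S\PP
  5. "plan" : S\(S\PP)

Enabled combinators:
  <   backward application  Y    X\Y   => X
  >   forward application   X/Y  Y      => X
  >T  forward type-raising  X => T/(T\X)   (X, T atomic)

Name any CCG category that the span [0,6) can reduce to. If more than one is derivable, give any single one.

[0,6] S   >
  [0,3] S/(PP/N)   >
    [0,1] "on" : (S/(PP/N))/N
    [1,3] N   <
      [1,2] "which" : PP
      [2,3] "the" : N\PP
  [3,6] PP/N   >
    [3,4] "near" : (PP/N)/S
    [4,6] S   <
      [4,5] "that" : S\PP
      [5,6] "plan" : S\(S\PP)

S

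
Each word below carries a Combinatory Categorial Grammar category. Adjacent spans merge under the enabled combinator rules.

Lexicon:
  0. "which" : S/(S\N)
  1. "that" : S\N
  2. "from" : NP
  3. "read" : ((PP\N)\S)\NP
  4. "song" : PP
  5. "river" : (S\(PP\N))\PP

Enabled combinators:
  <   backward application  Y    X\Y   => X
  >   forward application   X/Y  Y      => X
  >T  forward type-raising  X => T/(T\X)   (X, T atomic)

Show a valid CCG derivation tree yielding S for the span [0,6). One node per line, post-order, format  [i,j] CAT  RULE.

[0,6] S   <
  [0,4] PP\N   <
    [0,2] S   >
      [0,1] "which" : S/(S\N)
      [1,2] "that" : S\N
    [2,4] (PP\N)\S   <
      [2,3] "from" : NP
      [3,4] "read" : ((PP\N)\S)\NP
  [4,6] S\(PP\N)   <
    [4,5] "song" : PP
    [5,6] "river" : (S\(PP\N))\PP

[0,1] S/(S\N)  lex  "which"
[1,2] S\N  lex  "that"
[0,2] S  >  k=1
[2,3] NP  lex  "from"
[3,4] ((PP\N)\S)\NP  lex  "read"
[2,4] (PP\N)\S  <  k=3
[0,4] PP\N  <  k=2
[4,5] PP  lex  "song"
[5,6] (S\(PP\N))\PP  lex  "river"
[4,6] S\(PP\N)  <  k=5
[0,6] S  <  k=4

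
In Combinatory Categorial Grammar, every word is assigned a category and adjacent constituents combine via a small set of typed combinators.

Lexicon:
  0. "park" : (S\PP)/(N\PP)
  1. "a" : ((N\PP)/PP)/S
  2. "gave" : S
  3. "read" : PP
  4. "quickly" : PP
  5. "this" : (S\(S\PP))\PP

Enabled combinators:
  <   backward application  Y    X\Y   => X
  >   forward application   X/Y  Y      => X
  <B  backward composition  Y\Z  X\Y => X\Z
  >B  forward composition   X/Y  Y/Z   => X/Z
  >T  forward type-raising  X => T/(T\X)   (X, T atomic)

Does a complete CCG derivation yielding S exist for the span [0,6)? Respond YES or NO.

[0,6] S   <
  [0,4] S\PP   >
    [0,1] "park" : (S\PP)/(N\PP)
    [1,4] N\PP   >
      [1,3] (N\PP)/PP   >
        [1,2] "a" : ((N\PP)/PP)/S
        [2,3] "gave" : S
      [3,4] "read" : PP
  [4,6] S\(S\PP)   <
    [4,5] "quickly" : PP
    [5,6] "this" : (S\(S\PP))\PP

YES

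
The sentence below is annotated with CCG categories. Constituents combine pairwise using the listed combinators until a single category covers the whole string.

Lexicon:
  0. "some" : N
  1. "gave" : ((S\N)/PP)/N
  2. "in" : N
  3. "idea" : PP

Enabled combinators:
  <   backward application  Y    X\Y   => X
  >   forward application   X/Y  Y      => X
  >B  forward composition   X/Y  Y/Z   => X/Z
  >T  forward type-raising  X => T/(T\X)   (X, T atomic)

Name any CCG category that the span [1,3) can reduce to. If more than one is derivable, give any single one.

[0,4] S   >
  [0,1] S/(S\N)   >T
    [0,1] "some" : N
  [1,4] S\N   >
    [1,3] (S\N)/PP   >
      [1,2] "gave" : ((S\N)/PP)/N
      [2,3] "in" : N
    [3,4] "idea" : PP

(S\N)/PP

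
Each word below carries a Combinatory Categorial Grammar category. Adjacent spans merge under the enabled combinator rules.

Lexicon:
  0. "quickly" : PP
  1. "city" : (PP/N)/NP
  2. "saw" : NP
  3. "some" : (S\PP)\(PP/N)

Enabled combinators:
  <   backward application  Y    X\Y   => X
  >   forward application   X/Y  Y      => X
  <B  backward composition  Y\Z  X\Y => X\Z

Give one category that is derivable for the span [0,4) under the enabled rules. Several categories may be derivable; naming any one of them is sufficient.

[0,4] S   <
  [0,1] "quickly" : PP
  [1,4] S\PP   <
    [1,3] PP/N   >
      [1,2] "city" : (PP/N)/NP
      [2,3] "saw" : NP
    [3,4] "some" : (S\PP)\(PP/N)

S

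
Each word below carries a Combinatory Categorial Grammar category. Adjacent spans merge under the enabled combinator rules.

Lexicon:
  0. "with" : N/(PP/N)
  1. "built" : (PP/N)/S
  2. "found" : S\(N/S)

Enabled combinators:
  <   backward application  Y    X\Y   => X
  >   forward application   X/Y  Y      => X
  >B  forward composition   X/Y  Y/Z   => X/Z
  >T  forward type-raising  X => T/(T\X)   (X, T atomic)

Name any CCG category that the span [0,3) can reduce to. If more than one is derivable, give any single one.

S

[0,3] S   <
  [0,2] N/S   >B
    [0,1] "with" : N/(PP/N)
    [1,2] "built" : (PP/N)/S
  [2,3] "found" : S\(N/S)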